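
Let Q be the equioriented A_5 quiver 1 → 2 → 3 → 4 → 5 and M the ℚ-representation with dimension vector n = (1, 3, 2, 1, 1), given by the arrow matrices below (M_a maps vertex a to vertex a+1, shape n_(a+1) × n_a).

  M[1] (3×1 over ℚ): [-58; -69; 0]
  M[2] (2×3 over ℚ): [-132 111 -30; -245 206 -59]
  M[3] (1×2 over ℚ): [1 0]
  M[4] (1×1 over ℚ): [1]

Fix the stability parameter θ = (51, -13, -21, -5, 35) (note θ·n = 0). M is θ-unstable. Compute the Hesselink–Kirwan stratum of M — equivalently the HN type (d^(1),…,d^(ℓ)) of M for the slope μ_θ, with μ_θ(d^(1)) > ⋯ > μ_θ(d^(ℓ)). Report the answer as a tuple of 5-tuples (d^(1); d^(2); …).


Interval decomposition of M: I[1,5], I[2,2], I[2,3].
HN type (ℓ=4): μ^(1)=35; μ^(2)=3; μ^(3)=-13; μ^(4)=-17

((0, 0, 0, 0, 1); (1, 1, 1, 1, 0); (0, 1, 0, 0, 0); (0, 1, 1, 0, 0))


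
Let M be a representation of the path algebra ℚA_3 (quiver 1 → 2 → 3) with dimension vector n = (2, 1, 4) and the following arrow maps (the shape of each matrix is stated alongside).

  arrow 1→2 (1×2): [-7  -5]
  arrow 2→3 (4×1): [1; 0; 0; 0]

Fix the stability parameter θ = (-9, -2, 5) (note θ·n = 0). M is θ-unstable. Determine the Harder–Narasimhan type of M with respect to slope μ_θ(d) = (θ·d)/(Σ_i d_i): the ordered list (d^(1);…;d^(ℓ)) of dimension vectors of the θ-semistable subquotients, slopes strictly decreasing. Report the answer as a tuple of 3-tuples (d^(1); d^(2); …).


Interval decomposition of M: I[1,1], I[1,3], I[3,3]^3.
HN type (ℓ=3): μ^(1)=5; μ^(2)=-2; μ^(3)=-9

((0, 0, 4); (0, 1, 0); (2, 0, 0))


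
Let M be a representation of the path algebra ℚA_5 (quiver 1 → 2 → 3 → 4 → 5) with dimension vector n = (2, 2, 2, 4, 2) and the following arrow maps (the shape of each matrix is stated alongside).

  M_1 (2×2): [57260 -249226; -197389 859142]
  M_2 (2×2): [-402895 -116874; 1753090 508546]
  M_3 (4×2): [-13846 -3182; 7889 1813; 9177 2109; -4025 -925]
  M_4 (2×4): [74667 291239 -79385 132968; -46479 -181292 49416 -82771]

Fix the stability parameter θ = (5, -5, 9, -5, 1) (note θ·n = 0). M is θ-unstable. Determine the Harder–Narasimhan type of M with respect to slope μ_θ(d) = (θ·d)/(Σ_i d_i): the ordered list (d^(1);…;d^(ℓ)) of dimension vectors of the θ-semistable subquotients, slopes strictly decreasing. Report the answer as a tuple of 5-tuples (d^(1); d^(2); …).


Barcode: M ≅ I[1,3], I[1,5], I[4,4]^2, I[4,5]. HN layers by μ_θ (5 steps, strictly decreasing):
  μ^(1)=9; μ^(2)=5/3; μ^(3)=1; μ^(4)=0; μ^(5)=-5

((0, 0, 1, 0, 0); (0, 0, 1, 1, 1); (0, 0, 0, 0, 1); (2, 2, 0, 0, 0); (0, 0, 0, 3, 0))


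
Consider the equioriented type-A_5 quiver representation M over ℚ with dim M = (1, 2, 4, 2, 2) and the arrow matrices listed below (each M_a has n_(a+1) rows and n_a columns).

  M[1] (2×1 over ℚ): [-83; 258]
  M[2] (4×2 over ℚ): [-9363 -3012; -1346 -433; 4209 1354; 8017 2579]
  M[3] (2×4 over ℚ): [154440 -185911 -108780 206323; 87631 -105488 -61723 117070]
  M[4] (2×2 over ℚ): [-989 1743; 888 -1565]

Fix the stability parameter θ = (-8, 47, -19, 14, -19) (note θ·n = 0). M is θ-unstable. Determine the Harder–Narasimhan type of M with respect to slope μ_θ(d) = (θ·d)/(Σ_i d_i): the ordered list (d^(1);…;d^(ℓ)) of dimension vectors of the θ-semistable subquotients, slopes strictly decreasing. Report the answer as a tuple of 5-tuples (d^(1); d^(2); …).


Via rank(M_{q-1}∘⋯∘M_p): M ≅ I[1,5], I[2,3], I[3,3], I[3,5].
μ_θ-semistable layers: μ^(1)=14; μ^(2)=23/4; μ^(3)=-5/2; μ^(4)=-8; μ^(5)=-19

((0, 1, 1, 0, 0); (0, 1, 1, 1, 1); (0, 0, 0, 1, 1); (1, 0, 0, 0, 0); (0, 0, 2, 0, 0))


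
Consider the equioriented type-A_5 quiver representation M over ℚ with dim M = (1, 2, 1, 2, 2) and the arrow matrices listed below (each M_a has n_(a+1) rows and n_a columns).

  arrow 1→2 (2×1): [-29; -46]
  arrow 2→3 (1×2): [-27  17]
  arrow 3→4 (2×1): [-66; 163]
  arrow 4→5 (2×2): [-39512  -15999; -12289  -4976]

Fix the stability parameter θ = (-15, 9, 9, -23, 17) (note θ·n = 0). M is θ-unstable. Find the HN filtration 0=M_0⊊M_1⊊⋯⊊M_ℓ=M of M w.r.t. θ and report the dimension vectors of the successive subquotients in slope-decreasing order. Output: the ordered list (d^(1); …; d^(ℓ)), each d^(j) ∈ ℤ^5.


Interval decomposition of M: I[1,5], I[2,2], I[4,5].
HN type (ℓ=5): μ^(1)=17; μ^(2)=9; μ^(3)=-5/3; μ^(4)=-15; μ^(5)=-23

((0, 0, 0, 0, 2); (0, 1, 0, 0, 0); (0, 1, 1, 1, 0); (1, 0, 0, 0, 0); (0, 0, 0, 1, 0))


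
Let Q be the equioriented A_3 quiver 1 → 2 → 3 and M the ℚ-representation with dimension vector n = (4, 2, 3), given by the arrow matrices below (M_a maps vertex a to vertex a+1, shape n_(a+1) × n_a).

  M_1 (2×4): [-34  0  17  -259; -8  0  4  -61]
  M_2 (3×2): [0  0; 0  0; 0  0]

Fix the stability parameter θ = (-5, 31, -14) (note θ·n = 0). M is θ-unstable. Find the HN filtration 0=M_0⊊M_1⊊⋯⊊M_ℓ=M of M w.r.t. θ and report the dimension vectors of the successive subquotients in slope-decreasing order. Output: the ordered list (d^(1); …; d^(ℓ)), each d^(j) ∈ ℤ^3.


Via rank(M_{q-1}∘⋯∘M_p): M ≅ I[1,1]^2, I[1,2]^2, I[3,3]^3.
μ_θ-semistable layers: μ^(1)=31; μ^(2)=-5; μ^(3)=-14

((0, 2, 0); (4, 0, 0); (0, 0, 3))


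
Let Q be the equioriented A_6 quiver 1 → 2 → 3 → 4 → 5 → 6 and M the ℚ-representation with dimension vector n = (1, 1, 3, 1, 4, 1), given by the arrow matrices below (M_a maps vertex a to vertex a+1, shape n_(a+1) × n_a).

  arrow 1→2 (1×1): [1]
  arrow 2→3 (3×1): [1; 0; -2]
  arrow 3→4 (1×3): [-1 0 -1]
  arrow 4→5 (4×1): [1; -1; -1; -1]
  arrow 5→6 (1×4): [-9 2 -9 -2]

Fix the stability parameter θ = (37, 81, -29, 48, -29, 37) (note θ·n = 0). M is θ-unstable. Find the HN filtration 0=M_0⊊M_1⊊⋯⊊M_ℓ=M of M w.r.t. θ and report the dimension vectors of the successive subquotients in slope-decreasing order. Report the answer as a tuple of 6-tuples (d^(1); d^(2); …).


Via rank(M_{q-1}∘⋯∘M_p): M ≅ I[1,5], I[3,3]^2, I[5,5]^2, I[5,6].
μ_θ-semistable layers: μ^(1)=37; μ^(2)=108/5; μ^(3)=-29

((0, 0, 0, 0, 0, 1); (1, 1, 1, 1, 1, 0); (0, 0, 2, 0, 3, 0))


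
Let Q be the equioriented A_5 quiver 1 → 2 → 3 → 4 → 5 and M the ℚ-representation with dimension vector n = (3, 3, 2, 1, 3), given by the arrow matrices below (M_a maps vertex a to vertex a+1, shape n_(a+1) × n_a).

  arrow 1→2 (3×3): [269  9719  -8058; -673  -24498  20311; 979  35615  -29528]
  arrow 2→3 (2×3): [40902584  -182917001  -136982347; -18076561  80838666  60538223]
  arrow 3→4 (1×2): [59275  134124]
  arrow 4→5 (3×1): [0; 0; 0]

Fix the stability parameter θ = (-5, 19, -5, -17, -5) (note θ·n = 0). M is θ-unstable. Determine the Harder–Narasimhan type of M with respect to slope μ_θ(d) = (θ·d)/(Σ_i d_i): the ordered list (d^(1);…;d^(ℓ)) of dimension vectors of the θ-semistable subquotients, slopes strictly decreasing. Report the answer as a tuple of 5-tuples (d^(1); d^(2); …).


Via rank(M_{q-1}∘⋯∘M_p): M ≅ I[1,1], I[1,3], I[1,4], I[2,2], I[5,5]^3.
μ_θ-semistable layers: μ^(1)=19; μ^(2)=7; μ^(3)=-1; μ^(4)=-5

((0, 1, 0, 0, 0); (0, 1, 1, 0, 0); (0, 1, 1, 1, 0); (3, 0, 0, 0, 3))


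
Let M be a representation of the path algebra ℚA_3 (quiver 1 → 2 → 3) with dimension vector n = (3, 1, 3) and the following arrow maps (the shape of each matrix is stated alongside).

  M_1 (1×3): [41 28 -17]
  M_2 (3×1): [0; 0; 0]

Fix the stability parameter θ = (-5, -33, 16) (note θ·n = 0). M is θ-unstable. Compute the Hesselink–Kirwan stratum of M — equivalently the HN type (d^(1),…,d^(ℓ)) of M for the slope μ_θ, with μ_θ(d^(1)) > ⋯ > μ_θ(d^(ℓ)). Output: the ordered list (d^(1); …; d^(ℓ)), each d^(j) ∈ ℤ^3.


Interval decomposition of M: I[1,1]^2, I[1,2], I[3,3]^3.
HN type (ℓ=3): μ^(1)=16; μ^(2)=-5; μ^(3)=-19

((0, 0, 3); (2, 0, 0); (1, 1, 0))


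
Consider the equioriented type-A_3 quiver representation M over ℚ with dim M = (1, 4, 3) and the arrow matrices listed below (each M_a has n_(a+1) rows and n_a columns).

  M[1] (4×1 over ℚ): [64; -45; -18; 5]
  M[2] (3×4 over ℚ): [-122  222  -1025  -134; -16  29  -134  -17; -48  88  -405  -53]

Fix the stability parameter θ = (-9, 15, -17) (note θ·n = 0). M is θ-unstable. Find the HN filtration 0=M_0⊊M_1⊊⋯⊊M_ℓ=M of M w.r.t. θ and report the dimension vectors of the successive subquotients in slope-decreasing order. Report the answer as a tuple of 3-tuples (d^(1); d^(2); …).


Barcode: M ≅ I[1,3], I[2,2], I[2,3]^2. HN layers by μ_θ (3 steps, strictly decreasing):
  μ^(1)=15; μ^(2)=-1; μ^(3)=-9

((0, 1, 0); (0, 3, 3); (1, 0, 0))


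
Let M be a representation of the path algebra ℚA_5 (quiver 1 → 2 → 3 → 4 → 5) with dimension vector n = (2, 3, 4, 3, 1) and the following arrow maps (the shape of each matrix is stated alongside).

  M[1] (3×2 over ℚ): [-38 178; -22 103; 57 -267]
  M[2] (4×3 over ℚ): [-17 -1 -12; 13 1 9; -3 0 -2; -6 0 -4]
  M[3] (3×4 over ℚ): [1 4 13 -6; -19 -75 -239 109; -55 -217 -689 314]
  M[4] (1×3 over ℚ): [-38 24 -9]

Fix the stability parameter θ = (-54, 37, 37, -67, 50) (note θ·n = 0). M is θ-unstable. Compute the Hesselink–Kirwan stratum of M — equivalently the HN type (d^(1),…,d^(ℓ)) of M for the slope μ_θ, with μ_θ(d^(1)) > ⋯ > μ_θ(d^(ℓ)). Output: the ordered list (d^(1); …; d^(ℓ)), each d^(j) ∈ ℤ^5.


Barcode: M ≅ I[1,4], I[1,5], I[2,3], I[3,4]. HN layers by μ_θ (5 steps, strictly decreasing):
  μ^(1)=50; μ^(2)=37; μ^(3)=7/3; μ^(4)=-15; μ^(5)=-54

((0, 0, 0, 0, 1); (0, 1, 1, 0, 0); (0, 2, 2, 2, 0); (0, 0, 1, 1, 0); (2, 0, 0, 0, 0))


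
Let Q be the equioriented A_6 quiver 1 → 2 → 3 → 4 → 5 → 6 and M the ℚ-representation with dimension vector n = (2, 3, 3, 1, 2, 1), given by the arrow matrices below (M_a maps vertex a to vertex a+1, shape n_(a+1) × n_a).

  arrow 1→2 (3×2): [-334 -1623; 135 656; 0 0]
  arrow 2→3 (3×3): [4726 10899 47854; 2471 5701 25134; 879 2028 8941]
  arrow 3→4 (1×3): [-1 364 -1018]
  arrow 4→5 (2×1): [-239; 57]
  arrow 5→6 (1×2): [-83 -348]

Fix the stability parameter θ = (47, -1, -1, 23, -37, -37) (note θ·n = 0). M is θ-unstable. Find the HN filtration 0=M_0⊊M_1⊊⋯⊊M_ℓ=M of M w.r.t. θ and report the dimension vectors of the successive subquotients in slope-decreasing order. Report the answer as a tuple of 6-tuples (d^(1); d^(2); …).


Barcode: M ≅ I[1,3], I[1,6], I[2,3], I[5,5]. HN layers by μ_θ (3 steps, strictly decreasing):
  μ^(1)=15; μ^(2)=-1; μ^(3)=-37

((1, 1, 1, 0, 0, 0); (1, 2, 2, 1, 1, 1); (0, 0, 0, 0, 1, 0))


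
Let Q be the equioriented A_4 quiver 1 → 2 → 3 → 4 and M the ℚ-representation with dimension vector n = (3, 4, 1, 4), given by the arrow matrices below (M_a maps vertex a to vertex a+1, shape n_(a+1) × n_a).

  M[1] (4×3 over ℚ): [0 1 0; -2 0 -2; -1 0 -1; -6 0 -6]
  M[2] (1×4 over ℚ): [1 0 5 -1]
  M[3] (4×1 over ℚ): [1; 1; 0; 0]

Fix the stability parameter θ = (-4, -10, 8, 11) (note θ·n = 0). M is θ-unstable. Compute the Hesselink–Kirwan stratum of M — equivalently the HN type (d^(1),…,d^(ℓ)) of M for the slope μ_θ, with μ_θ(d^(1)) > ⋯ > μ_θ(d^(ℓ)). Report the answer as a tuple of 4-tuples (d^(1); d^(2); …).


Interval decomposition of M: I[1,1], I[1,2], I[1,4], I[2,2]^2, I[4,4]^3.
HN type (ℓ=5): μ^(1)=11; μ^(2)=8; μ^(3)=-4; μ^(4)=-7; μ^(5)=-10

((0, 0, 0, 4); (0, 0, 1, 0); (1, 0, 0, 0); (2, 2, 0, 0); (0, 2, 0, 0))


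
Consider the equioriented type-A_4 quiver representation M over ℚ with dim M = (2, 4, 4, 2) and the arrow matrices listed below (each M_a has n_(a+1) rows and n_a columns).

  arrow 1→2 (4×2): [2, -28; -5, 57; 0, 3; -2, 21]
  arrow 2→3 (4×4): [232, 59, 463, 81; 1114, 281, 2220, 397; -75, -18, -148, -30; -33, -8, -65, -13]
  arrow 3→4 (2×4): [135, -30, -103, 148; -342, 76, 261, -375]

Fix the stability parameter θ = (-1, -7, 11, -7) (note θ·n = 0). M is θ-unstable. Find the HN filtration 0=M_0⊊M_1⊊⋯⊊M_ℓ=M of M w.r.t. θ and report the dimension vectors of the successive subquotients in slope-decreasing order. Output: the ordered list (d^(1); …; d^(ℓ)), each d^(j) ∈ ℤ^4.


Via rank(M_{q-1}∘⋯∘M_p): M ≅ I[1,3], I[1,4], I[2,3], I[2,4].
μ_θ-semistable layers: μ^(1)=11; μ^(2)=2; μ^(3)=-4; μ^(4)=-7

((0, 0, 2, 0); (0, 0, 2, 2); (2, 2, 0, 0); (0, 2, 0, 0))


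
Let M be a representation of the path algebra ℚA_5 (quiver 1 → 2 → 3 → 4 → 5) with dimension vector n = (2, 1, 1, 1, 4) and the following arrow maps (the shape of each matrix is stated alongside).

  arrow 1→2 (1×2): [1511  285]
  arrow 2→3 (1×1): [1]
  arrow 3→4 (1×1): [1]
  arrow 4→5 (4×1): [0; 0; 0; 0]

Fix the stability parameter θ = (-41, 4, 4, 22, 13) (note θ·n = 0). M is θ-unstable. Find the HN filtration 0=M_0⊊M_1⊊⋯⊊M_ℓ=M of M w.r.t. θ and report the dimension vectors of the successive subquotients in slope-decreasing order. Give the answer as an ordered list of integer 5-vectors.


Via rank(M_{q-1}∘⋯∘M_p): M ≅ I[1,1], I[1,4], I[5,5]^4.
μ_θ-semistable layers: μ^(1)=22; μ^(2)=13; μ^(3)=4; μ^(4)=-41

((0, 0, 0, 1, 0); (0, 0, 0, 0, 4); (0, 1, 1, 0, 0); (2, 0, 0, 0, 0))


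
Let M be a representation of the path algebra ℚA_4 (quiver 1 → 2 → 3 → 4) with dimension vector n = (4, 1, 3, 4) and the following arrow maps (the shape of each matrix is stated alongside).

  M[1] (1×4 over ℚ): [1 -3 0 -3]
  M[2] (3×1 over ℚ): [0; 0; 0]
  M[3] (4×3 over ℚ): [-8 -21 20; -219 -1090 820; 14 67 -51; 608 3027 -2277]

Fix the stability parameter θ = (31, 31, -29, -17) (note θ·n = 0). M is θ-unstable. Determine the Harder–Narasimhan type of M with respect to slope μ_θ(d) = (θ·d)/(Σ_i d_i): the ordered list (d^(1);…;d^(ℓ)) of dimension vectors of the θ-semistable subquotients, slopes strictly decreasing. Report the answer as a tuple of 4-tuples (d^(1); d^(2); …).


Barcode: M ≅ I[1,1]^3, I[1,2], I[3,4]^3, I[4,4]. HN layers by μ_θ (3 steps, strictly decreasing):
  μ^(1)=31; μ^(2)=-17; μ^(3)=-29

((4, 1, 0, 0); (0, 0, 0, 4); (0, 0, 3, 0))


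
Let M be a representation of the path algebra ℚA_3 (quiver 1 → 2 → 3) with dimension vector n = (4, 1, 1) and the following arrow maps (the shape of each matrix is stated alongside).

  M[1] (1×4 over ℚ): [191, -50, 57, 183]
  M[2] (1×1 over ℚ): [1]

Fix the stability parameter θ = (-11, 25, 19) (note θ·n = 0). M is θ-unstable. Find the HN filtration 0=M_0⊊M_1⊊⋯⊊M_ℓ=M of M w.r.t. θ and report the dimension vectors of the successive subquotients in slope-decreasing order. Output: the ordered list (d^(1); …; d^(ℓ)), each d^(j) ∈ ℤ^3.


Interval decomposition of M: I[1,1]^3, I[1,3].
HN type (ℓ=2): μ^(1)=22; μ^(2)=-11

((0, 1, 1); (4, 0, 0))


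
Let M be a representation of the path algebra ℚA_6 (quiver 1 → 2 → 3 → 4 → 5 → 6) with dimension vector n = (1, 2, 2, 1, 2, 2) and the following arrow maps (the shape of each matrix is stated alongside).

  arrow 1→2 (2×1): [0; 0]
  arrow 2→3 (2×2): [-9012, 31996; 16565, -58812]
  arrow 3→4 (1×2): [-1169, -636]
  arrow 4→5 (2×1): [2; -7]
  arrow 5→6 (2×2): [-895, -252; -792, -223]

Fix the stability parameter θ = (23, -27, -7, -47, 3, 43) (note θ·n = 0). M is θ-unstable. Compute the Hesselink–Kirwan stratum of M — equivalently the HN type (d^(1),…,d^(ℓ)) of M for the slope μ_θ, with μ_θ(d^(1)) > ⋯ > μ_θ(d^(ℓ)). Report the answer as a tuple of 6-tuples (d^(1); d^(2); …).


Barcode: M ≅ I[1,1], I[2,3], I[2,6], I[5,6]. HN layers by μ_θ (5 steps, strictly decreasing):
  μ^(1)=43; μ^(2)=23; μ^(3)=3; μ^(4)=-7; μ^(5)=-27

((0, 0, 0, 0, 0, 2); (1, 0, 0, 0, 0, 0); (0, 0, 0, 0, 2, 0); (0, 0, 1, 0, 0, 0); (0, 2, 1, 1, 0, 0))


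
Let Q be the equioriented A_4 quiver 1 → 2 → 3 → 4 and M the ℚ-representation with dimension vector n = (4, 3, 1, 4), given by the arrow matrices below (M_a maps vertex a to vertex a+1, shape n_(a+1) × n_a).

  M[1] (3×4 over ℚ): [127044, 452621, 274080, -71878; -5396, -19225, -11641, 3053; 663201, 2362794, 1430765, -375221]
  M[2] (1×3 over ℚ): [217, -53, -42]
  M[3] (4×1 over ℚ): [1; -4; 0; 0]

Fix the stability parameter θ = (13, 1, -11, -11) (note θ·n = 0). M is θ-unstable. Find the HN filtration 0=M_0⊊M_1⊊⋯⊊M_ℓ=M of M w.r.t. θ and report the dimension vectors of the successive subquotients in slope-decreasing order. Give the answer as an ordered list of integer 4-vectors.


Barcode: M ≅ I[1,1], I[1,2]^2, I[1,4], I[4,4]^3. HN layers by μ_θ (4 steps, strictly decreasing):
  μ^(1)=13; μ^(2)=7; μ^(3)=-2; μ^(4)=-11

((1, 0, 0, 0); (2, 2, 0, 0); (1, 1, 1, 1); (0, 0, 0, 3))


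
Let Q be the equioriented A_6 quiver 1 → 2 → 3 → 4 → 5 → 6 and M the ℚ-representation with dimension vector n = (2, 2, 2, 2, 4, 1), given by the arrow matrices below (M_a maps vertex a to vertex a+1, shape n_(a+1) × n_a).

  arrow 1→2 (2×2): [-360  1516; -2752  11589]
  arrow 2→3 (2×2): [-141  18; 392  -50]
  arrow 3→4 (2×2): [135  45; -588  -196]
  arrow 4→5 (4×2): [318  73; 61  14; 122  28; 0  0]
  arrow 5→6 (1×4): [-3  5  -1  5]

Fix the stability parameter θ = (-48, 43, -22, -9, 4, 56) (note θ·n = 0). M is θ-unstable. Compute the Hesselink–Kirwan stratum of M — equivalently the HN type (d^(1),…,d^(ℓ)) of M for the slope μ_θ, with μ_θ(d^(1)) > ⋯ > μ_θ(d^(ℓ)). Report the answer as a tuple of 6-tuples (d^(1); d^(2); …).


Interval decomposition of M: I[1,3], I[1,6], I[4,5], I[5,5]^2.
HN type (ℓ=5): μ^(1)=56; μ^(2)=21/2; μ^(3)=4; μ^(4)=-9; μ^(5)=-48

((0, 0, 0, 0, 0, 1); (0, 1, 1, 0, 0, 0); (0, 1, 1, 1, 4, 0); (0, 0, 0, 1, 0, 0); (2, 0, 0, 0, 0, 0))


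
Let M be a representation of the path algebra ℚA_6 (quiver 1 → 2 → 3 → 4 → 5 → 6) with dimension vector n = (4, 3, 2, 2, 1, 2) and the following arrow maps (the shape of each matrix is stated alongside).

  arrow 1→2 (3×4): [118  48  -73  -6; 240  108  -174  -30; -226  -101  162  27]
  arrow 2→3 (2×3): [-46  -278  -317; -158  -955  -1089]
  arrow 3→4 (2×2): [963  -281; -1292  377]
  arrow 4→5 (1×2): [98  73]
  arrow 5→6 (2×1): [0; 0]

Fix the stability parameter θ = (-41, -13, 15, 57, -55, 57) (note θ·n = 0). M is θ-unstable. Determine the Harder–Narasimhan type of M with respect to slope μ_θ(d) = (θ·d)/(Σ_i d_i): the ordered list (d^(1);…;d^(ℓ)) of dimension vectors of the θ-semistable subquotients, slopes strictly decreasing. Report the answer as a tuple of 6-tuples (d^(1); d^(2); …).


Barcode: M ≅ I[1,1], I[1,2], I[1,4], I[1,5], I[6,6]^2. HN layers by μ_θ (5 steps, strictly decreasing):
  μ^(1)=57; μ^(2)=15; μ^(3)=17/3; μ^(4)=-13; μ^(5)=-41

((0, 0, 0, 1, 0, 2); (0, 0, 1, 0, 0, 0); (0, 0, 1, 1, 1, 0); (0, 3, 0, 0, 0, 0); (4, 0, 0, 0, 0, 0))


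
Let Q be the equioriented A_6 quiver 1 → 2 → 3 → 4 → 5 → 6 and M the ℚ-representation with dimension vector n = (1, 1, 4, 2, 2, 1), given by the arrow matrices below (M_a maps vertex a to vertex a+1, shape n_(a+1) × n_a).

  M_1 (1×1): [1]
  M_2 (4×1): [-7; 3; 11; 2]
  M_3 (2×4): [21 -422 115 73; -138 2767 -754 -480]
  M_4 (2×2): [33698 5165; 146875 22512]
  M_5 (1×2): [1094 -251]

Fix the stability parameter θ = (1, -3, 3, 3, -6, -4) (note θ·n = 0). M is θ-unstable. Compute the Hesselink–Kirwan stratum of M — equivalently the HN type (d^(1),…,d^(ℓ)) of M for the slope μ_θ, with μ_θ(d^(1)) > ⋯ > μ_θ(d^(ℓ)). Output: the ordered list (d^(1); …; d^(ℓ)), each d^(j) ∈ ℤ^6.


Via rank(M_{q-1}∘⋯∘M_p): M ≅ I[1,5], I[3,3]^2, I[3,6].
μ_θ-semistable layers: μ^(1)=3; μ^(2)=0; μ^(3)=-1

((0, 0, 2, 0, 0, 0); (0, 0, 1, 1, 1, 0); (1, 1, 1, 1, 1, 1))


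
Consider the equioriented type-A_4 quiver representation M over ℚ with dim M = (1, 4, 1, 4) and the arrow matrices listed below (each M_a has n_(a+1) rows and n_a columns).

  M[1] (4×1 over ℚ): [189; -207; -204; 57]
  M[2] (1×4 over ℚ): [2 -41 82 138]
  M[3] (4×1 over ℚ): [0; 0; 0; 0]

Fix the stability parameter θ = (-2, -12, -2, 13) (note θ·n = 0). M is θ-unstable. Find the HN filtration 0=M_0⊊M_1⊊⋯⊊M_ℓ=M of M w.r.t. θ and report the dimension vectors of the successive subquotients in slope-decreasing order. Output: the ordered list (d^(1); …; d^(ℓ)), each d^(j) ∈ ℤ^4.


Barcode: M ≅ I[1,3], I[2,2]^3, I[4,4]^4. HN layers by μ_θ (4 steps, strictly decreasing):
  μ^(1)=13; μ^(2)=-2; μ^(3)=-7; μ^(4)=-12

((0, 0, 0, 4); (0, 0, 1, 0); (1, 1, 0, 0); (0, 3, 0, 0))


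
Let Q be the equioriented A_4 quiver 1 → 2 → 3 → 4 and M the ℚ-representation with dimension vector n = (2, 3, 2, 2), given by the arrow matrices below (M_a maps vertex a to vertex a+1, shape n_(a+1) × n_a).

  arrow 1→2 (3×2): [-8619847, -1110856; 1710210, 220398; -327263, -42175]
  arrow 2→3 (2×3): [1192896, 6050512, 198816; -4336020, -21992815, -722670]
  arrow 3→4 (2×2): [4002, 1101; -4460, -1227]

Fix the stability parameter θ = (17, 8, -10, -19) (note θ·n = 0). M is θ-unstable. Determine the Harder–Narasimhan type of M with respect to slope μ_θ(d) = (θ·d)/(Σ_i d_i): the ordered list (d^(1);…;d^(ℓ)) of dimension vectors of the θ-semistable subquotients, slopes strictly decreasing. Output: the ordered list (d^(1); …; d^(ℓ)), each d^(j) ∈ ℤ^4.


Via rank(M_{q-1}∘⋯∘M_p): M ≅ I[1,2]^2, I[2,4], I[3,4].
μ_θ-semistable layers: μ^(1)=25/2; μ^(2)=-7; μ^(3)=-29/2

((2, 2, 0, 0); (0, 1, 1, 1); (0, 0, 1, 1))


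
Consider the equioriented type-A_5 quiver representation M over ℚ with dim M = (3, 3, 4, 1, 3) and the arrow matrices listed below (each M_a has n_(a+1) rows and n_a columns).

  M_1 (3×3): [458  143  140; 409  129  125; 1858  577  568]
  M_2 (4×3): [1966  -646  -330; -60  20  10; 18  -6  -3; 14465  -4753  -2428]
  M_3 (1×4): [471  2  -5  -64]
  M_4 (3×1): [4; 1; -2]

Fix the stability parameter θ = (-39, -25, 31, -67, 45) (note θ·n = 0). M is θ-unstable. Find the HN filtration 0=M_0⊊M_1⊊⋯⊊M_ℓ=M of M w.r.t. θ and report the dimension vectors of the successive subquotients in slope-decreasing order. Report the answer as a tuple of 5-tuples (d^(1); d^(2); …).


Interval decomposition of M: I[1,1], I[1,3], I[1,5], I[2,2], I[3,3]^2, I[5,5]^2.
HN type (ℓ=5): μ^(1)=45; μ^(2)=31; μ^(3)=-18; μ^(4)=-25; μ^(5)=-39

((0, 0, 0, 0, 3); (0, 0, 3, 0, 0); (0, 0, 1, 1, 0); (0, 3, 0, 0, 0); (3, 0, 0, 0, 0))


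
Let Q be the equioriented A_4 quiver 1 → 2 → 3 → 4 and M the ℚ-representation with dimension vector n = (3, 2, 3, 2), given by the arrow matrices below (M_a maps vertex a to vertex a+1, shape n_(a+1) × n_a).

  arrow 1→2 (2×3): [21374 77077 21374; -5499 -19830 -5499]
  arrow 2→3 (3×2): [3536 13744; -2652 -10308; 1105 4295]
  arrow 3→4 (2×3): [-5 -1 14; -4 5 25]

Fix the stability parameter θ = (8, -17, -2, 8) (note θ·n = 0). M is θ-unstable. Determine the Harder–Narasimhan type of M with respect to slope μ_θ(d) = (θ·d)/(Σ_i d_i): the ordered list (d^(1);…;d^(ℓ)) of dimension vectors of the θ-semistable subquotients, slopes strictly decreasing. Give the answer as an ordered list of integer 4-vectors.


Via rank(M_{q-1}∘⋯∘M_p): M ≅ I[1,1], I[1,2], I[1,4], I[3,3], I[3,4].
μ_θ-semistable layers: μ^(1)=8; μ^(2)=-2; μ^(3)=-9/2

((1, 0, 0, 2); (0, 0, 3, 0); (2, 2, 0, 0))


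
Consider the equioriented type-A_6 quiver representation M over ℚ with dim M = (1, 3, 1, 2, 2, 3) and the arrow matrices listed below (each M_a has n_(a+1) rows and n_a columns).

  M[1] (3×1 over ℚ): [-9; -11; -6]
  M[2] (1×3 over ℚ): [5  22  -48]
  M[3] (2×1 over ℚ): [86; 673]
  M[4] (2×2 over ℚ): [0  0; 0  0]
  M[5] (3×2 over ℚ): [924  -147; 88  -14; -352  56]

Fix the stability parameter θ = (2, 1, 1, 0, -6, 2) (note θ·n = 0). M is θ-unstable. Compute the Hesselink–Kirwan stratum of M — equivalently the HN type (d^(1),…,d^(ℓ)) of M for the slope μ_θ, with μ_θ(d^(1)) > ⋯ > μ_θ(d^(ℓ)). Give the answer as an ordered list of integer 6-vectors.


Interval decomposition of M: I[1,4], I[2,2]^2, I[4,4], I[5,5], I[5,6], I[6,6]^2.
HN type (ℓ=4): μ^(1)=2; μ^(2)=1; μ^(3)=0; μ^(4)=-6

((0, 0, 0, 0, 0, 3); (1, 3, 1, 1, 0, 0); (0, 0, 0, 1, 0, 0); (0, 0, 0, 0, 2, 0))


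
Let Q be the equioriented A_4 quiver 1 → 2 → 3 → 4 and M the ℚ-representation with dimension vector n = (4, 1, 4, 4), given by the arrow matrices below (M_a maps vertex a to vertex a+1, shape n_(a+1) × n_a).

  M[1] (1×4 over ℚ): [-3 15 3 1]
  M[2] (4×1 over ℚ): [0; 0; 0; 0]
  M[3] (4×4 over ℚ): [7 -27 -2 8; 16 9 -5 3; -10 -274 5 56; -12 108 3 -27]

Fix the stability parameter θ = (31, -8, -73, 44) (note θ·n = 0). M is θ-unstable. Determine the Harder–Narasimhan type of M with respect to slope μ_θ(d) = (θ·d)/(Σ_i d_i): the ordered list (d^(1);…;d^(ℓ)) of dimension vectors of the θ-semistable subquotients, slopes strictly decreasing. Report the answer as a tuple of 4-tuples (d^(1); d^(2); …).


Interval decomposition of M: I[1,1]^3, I[1,2], I[3,4]^4.
HN type (ℓ=4): μ^(1)=44; μ^(2)=31; μ^(3)=23/2; μ^(4)=-73

((0, 0, 0, 4); (3, 0, 0, 0); (1, 1, 0, 0); (0, 0, 4, 0))


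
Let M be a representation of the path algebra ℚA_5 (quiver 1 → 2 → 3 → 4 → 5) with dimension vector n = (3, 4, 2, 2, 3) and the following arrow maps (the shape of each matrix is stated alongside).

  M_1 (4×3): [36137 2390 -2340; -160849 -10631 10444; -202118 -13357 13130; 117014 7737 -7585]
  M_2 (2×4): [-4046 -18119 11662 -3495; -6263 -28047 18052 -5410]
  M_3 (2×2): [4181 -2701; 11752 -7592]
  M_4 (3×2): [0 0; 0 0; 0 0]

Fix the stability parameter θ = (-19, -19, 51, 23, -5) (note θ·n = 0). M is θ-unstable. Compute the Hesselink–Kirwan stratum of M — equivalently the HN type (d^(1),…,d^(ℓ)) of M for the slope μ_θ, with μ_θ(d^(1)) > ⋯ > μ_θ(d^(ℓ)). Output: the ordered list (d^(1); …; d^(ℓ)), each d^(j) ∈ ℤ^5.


Barcode: M ≅ I[1,2], I[1,3], I[1,4], I[2,2], I[4,4], I[5,5]^3. HN layers by μ_θ (5 steps, strictly decreasing):
  μ^(1)=51; μ^(2)=37; μ^(3)=23; μ^(4)=-5; μ^(5)=-19

((0, 0, 1, 0, 0); (0, 0, 1, 1, 0); (0, 0, 0, 1, 0); (0, 0, 0, 0, 3); (3, 4, 0, 0, 0))


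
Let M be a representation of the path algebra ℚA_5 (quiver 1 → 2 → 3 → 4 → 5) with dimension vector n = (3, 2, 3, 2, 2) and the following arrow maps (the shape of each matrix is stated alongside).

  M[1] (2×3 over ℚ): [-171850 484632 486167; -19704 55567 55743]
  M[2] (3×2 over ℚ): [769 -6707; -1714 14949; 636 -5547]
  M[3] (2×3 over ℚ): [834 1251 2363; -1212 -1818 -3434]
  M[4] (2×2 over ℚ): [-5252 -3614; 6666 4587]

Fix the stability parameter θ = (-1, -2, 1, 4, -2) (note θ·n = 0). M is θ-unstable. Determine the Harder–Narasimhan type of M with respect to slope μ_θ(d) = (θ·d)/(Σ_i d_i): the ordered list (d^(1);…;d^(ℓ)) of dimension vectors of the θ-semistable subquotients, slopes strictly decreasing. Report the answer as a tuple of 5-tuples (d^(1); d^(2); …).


Barcode: M ≅ I[1,1], I[1,3]^2, I[3,4], I[4,5], I[5,5]. HN layers by μ_θ (5 steps, strictly decreasing):
  μ^(1)=4; μ^(2)=1; μ^(3)=-1; μ^(4)=-3/2; μ^(5)=-2

((0, 0, 0, 1, 0); (0, 0, 3, 1, 1); (1, 0, 0, 0, 0); (2, 2, 0, 0, 0); (0, 0, 0, 0, 1))


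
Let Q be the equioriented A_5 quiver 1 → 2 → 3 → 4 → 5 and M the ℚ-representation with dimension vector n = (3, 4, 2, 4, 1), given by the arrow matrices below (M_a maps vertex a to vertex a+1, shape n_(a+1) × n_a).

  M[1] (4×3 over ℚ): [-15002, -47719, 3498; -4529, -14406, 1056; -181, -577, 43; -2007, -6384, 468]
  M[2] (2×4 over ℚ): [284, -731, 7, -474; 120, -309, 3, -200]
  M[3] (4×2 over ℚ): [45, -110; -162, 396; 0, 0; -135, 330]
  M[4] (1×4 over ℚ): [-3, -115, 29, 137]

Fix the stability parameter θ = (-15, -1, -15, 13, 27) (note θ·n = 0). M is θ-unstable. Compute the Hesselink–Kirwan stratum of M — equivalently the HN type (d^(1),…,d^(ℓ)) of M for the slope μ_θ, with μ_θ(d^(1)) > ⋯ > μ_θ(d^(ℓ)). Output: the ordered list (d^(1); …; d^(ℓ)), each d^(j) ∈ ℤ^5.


Interval decomposition of M: I[1,2]^2, I[1,4], I[2,3], I[4,4]^2, I[4,5].
HN type (ℓ=5): μ^(1)=27; μ^(2)=13; μ^(3)=-1; μ^(4)=-8; μ^(5)=-15

((0, 0, 0, 0, 1); (0, 0, 0, 4, 0); (0, 2, 0, 0, 0); (0, 2, 2, 0, 0); (3, 0, 0, 0, 0))


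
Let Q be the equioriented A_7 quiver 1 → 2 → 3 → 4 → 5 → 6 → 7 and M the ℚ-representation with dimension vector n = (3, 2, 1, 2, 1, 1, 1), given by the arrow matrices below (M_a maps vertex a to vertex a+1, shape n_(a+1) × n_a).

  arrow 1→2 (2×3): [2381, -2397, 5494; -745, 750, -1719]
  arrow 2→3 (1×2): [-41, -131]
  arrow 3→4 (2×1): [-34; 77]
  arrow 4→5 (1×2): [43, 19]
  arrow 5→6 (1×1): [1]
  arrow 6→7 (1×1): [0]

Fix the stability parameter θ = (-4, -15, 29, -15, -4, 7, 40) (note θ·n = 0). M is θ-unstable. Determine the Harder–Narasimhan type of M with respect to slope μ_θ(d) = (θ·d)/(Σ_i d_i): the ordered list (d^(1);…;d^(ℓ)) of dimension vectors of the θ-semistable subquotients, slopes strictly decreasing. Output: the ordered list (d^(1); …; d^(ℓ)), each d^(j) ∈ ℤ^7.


Via rank(M_{q-1}∘⋯∘M_p): M ≅ I[1,1], I[1,2], I[1,6], I[4,4], I[7,7].
μ_θ-semistable layers: μ^(1)=40; μ^(2)=7; μ^(3)=10/3; μ^(4)=-4; μ^(5)=-19/2; μ^(6)=-15

((0, 0, 0, 0, 0, 0, 1); (0, 0, 0, 0, 0, 1, 0); (0, 0, 1, 1, 1, 0, 0); (1, 0, 0, 0, 0, 0, 0); (2, 2, 0, 0, 0, 0, 0); (0, 0, 0, 1, 0, 0, 0))


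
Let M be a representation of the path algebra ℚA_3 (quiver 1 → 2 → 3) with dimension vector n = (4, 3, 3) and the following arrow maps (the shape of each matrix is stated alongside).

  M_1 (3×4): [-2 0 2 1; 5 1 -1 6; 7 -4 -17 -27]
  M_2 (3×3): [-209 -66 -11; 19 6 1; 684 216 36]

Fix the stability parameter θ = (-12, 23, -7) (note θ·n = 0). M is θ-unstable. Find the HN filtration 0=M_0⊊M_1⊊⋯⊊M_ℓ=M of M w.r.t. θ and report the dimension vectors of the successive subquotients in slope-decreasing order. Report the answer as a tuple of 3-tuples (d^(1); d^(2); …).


Barcode: M ≅ I[1,1], I[1,2]^2, I[1,3], I[3,3]^2. HN layers by μ_θ (4 steps, strictly decreasing):
  μ^(1)=23; μ^(2)=8; μ^(3)=-7; μ^(4)=-12

((0, 2, 0); (0, 1, 1); (0, 0, 2); (4, 0, 0))


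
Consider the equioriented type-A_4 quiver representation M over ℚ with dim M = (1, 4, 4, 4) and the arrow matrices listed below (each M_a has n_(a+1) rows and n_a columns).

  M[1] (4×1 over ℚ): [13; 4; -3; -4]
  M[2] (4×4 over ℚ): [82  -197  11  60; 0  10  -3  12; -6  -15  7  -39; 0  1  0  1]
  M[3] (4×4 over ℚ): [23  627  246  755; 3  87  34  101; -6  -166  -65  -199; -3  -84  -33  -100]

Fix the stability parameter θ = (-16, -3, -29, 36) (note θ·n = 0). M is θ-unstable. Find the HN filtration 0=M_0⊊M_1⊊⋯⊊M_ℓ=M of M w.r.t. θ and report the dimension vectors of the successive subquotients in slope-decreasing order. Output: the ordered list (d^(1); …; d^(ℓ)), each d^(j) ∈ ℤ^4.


Barcode: M ≅ I[1,4], I[2,4]^3. HN layers by μ_θ (2 steps, strictly decreasing):
  μ^(1)=36; μ^(2)=-16

((0, 0, 0, 4); (1, 4, 4, 0))


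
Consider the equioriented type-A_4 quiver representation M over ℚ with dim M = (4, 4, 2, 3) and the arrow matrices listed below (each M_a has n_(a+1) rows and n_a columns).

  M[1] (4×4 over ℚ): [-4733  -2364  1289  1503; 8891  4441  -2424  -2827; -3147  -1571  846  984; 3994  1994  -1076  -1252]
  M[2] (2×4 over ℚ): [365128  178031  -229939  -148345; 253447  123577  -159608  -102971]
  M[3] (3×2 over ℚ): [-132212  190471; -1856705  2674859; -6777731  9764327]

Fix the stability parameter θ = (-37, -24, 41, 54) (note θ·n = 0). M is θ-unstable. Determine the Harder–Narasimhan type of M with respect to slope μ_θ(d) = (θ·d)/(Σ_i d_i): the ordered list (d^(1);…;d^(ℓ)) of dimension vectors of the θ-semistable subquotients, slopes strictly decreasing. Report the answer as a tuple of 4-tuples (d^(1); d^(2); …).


Interval decomposition of M: I[1,1], I[1,2], I[1,4]^2, I[2,2], I[4,4].
HN type (ℓ=4): μ^(1)=54; μ^(2)=41; μ^(3)=-24; μ^(4)=-37

((0, 0, 0, 3); (0, 0, 2, 0); (0, 4, 0, 0); (4, 0, 0, 0))


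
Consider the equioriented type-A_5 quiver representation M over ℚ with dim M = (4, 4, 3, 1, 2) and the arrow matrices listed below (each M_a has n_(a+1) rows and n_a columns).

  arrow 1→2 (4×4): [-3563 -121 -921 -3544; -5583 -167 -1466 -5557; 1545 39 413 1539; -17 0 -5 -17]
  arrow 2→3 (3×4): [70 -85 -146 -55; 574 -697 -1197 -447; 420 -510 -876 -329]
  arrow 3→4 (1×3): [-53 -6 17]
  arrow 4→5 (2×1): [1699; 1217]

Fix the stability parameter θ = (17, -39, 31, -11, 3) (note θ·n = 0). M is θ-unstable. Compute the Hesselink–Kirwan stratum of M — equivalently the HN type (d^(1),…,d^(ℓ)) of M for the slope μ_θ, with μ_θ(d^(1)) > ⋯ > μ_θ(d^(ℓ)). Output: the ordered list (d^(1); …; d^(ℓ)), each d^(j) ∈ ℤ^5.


Interval decomposition of M: I[1,2], I[1,3]^2, I[1,5], I[5,5].
HN type (ℓ=4): μ^(1)=31; μ^(2)=23/3; μ^(3)=3; μ^(4)=-11

((0, 0, 2, 0, 0); (0, 0, 1, 1, 1); (0, 0, 0, 0, 1); (4, 4, 0, 0, 0))


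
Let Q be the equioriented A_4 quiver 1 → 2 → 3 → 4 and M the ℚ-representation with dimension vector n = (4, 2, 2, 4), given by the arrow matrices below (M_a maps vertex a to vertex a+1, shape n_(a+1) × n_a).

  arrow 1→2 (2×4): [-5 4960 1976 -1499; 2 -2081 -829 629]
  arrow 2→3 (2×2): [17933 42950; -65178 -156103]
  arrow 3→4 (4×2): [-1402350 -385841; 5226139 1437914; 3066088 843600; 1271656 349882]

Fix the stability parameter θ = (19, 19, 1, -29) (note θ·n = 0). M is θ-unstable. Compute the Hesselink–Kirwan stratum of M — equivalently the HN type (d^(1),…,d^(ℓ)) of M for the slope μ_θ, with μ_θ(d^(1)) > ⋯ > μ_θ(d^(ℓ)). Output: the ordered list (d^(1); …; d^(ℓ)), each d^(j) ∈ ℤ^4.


Via rank(M_{q-1}∘⋯∘M_p): M ≅ I[1,1]^2, I[1,4]^2, I[4,4]^2.
μ_θ-semistable layers: μ^(1)=19; μ^(2)=5/2; μ^(3)=-29

((2, 0, 0, 0); (2, 2, 2, 2); (0, 0, 0, 2))


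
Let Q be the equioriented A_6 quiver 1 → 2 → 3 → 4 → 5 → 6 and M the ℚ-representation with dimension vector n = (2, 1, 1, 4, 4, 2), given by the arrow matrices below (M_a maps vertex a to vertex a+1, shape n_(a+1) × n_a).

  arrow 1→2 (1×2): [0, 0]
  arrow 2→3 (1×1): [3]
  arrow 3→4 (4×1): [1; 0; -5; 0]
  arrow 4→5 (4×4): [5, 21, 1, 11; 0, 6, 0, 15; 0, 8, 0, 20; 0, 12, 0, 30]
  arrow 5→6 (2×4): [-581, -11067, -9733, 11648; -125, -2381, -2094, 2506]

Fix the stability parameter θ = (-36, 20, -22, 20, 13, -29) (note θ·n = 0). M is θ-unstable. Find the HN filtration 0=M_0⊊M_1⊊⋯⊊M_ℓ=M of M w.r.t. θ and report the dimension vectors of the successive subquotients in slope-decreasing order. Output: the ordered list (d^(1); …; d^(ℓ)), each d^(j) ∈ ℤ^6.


Interval decomposition of M: I[1,1]^2, I[2,4], I[4,4], I[4,6]^2, I[5,5]^2.
HN type (ℓ=5): μ^(1)=20; μ^(2)=13; μ^(3)=4/3; μ^(4)=-1; μ^(5)=-36

((0, 0, 0, 2, 0, 0); (0, 0, 0, 0, 2, 0); (0, 0, 0, 2, 2, 2); (0, 1, 1, 0, 0, 0); (2, 0, 0, 0, 0, 0))


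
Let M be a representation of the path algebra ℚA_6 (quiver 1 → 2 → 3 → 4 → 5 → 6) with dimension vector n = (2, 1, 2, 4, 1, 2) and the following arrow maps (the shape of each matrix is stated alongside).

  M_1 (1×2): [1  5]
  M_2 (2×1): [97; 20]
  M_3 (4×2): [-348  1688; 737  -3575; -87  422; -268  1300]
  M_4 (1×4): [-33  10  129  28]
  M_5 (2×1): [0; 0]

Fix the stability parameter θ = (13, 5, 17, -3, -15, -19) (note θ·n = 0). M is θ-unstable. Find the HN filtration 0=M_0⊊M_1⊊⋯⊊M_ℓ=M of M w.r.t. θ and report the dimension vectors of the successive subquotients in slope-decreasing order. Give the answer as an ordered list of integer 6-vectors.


Interval decomposition of M: I[1,1], I[1,5], I[3,4], I[4,4]^2, I[6,6]^2.
HN type (ℓ=5): μ^(1)=13; μ^(2)=7; μ^(3)=17/5; μ^(4)=-3; μ^(5)=-19

((1, 0, 0, 0, 0, 0); (0, 0, 1, 1, 0, 0); (1, 1, 1, 1, 1, 0); (0, 0, 0, 2, 0, 0); (0, 0, 0, 0, 0, 2))


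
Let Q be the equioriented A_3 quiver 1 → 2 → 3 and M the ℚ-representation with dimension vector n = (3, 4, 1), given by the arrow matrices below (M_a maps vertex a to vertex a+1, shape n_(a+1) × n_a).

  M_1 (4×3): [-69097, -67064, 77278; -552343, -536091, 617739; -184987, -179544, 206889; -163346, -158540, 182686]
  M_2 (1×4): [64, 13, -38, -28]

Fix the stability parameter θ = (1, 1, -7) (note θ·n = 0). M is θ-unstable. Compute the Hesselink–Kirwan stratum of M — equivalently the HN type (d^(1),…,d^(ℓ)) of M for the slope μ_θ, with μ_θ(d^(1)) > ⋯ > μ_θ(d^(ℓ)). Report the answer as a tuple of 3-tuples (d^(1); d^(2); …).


Barcode: M ≅ I[1,2]^2, I[1,3], I[2,2]. HN layers by μ_θ (2 steps, strictly decreasing):
  μ^(1)=1; μ^(2)=-5/3

((2, 3, 0); (1, 1, 1))


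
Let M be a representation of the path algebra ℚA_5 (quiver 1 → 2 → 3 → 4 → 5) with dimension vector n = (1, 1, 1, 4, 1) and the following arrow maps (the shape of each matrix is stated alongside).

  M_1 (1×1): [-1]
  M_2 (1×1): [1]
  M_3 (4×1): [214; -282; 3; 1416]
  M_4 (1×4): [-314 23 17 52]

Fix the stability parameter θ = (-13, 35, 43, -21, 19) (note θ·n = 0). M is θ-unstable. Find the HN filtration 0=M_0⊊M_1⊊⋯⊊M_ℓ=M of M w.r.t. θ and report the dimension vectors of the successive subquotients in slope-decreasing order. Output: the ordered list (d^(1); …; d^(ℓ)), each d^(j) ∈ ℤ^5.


Barcode: M ≅ I[1,5], I[4,4]^3. HN layers by μ_θ (3 steps, strictly decreasing):
  μ^(1)=19; μ^(2)=-13; μ^(3)=-21

((0, 1, 1, 1, 1); (1, 0, 0, 0, 0); (0, 0, 0, 3, 0))


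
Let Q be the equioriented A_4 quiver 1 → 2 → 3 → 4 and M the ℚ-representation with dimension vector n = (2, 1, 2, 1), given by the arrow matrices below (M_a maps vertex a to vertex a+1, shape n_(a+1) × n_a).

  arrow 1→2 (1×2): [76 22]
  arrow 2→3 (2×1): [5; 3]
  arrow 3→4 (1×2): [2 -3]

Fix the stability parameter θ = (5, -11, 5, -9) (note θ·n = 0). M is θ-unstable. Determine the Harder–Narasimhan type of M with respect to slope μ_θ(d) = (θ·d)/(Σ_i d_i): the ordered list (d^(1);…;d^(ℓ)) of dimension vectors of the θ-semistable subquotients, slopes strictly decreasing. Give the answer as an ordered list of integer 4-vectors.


Via rank(M_{q-1}∘⋯∘M_p): M ≅ I[1,1], I[1,4], I[3,3].
μ_θ-semistable layers: μ^(1)=5; μ^(2)=-2; μ^(3)=-3

((1, 0, 1, 0); (0, 0, 1, 1); (1, 1, 0, 0))


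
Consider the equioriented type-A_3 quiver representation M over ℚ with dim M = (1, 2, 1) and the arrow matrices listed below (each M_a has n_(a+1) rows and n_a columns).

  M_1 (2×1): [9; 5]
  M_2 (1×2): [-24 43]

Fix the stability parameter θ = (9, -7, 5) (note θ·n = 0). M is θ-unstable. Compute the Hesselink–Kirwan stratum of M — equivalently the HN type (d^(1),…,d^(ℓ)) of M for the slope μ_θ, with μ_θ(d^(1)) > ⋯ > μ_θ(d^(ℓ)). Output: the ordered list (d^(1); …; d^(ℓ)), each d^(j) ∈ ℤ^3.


Interval decomposition of M: I[1,3], I[2,2].
HN type (ℓ=3): μ^(1)=5; μ^(2)=1; μ^(3)=-7

((0, 0, 1); (1, 1, 0); (0, 1, 0))


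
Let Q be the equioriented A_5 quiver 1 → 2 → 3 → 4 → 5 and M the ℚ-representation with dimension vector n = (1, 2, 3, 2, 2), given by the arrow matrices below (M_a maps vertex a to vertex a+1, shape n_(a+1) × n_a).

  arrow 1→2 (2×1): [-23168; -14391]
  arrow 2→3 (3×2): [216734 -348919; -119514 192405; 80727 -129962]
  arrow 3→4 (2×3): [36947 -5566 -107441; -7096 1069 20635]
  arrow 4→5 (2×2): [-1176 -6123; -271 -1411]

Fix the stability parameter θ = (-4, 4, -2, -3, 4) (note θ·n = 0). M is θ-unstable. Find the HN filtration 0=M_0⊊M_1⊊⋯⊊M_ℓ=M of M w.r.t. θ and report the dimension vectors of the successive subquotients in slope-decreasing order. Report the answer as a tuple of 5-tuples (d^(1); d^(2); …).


Interval decomposition of M: I[1,5], I[2,3], I[3,5].
HN type (ℓ=5): μ^(1)=4; μ^(2)=1; μ^(3)=-1/3; μ^(4)=-5/2; μ^(5)=-4

((0, 0, 0, 0, 2); (0, 1, 1, 0, 0); (0, 1, 1, 1, 0); (0, 0, 1, 1, 0); (1, 0, 0, 0, 0))
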